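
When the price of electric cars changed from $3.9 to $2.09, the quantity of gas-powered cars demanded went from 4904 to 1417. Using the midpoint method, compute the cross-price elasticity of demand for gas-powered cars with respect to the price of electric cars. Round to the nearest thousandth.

1.826

%ΔQ_x = (1417 − 4904)/[(4904+1417)/2] = -3487/3160.5 ≈ -1.1033.
%ΔP_y = (2.09 − 3.9)/[(3.9+2.09)/2] ≈ -0.6043.
E_xy = -1.1033/-0.6043 ≈ 1.826.
E_xy > 0, so gas-powered cars and electric cars are substitutes.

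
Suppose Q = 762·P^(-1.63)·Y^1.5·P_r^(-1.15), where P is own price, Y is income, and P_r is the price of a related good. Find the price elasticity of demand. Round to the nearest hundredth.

For a Cobb–Douglas (constant-elasticity) form Q = A·P^α·…, the elasticity with respect to P equals the exponent α at every point.
Here the exponent on P is -1.63, so the price elasticity of demand is -1.63.

-1.63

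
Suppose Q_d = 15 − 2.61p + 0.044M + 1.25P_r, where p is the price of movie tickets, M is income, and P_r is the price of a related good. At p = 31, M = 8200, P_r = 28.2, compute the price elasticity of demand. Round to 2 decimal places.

Evaluating quantity at (p, M, P_r) gives Q_d = 15 − 2.61(31) + 0.044(8200) + 1.25(28.2) = 15 − 80.91 + 360.8 + 35.25 = 330.14.
∂Q_d/∂p = −2.61, so E_p = (−2.61)·(31/330.14) ≈ -0.25.
|E_p| < 1: demand is inelastic.

-0.25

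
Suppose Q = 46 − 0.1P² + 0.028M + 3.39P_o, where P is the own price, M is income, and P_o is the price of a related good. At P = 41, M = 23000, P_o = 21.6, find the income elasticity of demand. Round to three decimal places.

1.082

Substituting, Q = 46 − 0.1(41)² + 0.028(23000) + 3.39(21.6) = 46 − 168.1 + 644 + 73.224 = 595.124.
∂Q/∂M = +0.028, so E_I = 0.028·(23000/595.124) ≈ 1.082.
E_I > 1: normal good (luxury).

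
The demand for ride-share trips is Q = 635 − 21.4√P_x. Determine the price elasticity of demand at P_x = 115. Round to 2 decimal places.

-0.28

At P_x = 115, Q = 405.5106.
dQ/dP_x = −21.4/(2√P_x) = −21.4/(2·10.7238).
Point elasticity E = (dQ/dP_x)·(P_x/Q) = -0.9978 × 115/405.5106 ≈ -0.28.
|E| < 1, so demand is inelastic at this price.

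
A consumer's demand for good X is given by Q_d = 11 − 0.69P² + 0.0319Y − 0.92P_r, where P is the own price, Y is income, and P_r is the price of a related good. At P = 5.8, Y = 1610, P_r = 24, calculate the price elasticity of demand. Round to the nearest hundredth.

First evaluate Q_d: 11 − 0.69(5.8)² + 0.0319(1610) − 0.92(24) = 11 − 23.2116 + 51.359 − 22.08 = 17.0674.
∂Q_d/∂P = −2·0.69·P = -8.004, so E_p = -8.004·(5.8/17.0674) ≈ -2.72.
|E_p| > 1: demand is elastic.

-2.72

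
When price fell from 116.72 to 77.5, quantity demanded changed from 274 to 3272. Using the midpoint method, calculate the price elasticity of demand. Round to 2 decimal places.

-4.19

%ΔQ = (3272 − 274)/[(274 + 3272)/2] = 2998/1773 ≈ 1.6909.
%Δp = (77.5 − 116.72)/[(116.72 + 77.5)/2] = -39.22/97.11 ≈ -0.4039.
Arc elasticity E = %ΔQ/%Δp ≈ 1.6909/-0.4039 ≈ -4.19.
|E| > 1: demand is elastic over this range.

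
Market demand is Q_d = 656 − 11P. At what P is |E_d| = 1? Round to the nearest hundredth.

29.82

For linear demand Q_d = a − bP, E = −bP/(a − bP). |E| = 1 ⇒ bP = a − bP ⇒ P = a/(2b).
P = 656/(2·11) ≈ 29.82.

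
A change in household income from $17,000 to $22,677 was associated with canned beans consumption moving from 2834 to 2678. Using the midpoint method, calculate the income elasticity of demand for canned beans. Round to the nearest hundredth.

%ΔQ = (2678 − 2834)/[(2834+2678)/2] = -156/2756 ≈ -0.0566.
%ΔM = (22,677 − 17,000)/[(17,000+22,677)/2] = 5677/19838.5 ≈ 0.2862.
E_I = %ΔQ/%ΔM ≈ -0.20.
E_I < 0: inferior good.

-0.20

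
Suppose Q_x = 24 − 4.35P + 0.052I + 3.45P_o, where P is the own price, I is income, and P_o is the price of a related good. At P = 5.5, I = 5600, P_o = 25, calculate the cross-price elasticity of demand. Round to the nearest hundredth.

First evaluate Q_x: 24 − 4.35(5.5) + 0.052(5600) + 3.45(25) = 24 − 23.925 + 291.2 + 86.25 = 377.525.
∂Q_x/∂P_o = +3.45, so E_xy = 3.45·(25/377.525) ≈ 0.23.
E_xy > 0: the goods are substitutes.

0.23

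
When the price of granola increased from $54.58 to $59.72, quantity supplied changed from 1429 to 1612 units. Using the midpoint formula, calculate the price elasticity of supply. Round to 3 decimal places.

%Δq = (1612 − 1429)/[(1429 + 1612)/2] = 183/1520.5 ≈ 0.1204.
%Δp = (59.72 − 54.58)/[(54.58 + 59.72)/2] = 5.14/57.15 ≈ 0.0899.
Arc elasticity E = %Δq/%Δp ≈ 0.1204/0.0899 ≈ 1.338.
|E| > 1: supply is elastic over this range.

1.338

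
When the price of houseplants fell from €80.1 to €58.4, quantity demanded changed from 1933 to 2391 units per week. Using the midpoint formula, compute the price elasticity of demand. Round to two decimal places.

%Δq = (2391 − 1933)/[(1933 + 2391)/2] = 458/2162 ≈ 0.2118.
%Δp = (58.4 − 80.1)/[(80.1 + 58.4)/2] = -21.7/69.25 ≈ -0.3134.
Arc elasticity E = %Δq/%Δp ≈ 0.2118/-0.3134 ≈ -0.68.
|E| < 1: demand is inelastic over this range.

-0.68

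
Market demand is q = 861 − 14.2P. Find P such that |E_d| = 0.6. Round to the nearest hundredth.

Set −bP/(a − bP) = −0.6 ⇒ bP = 0.6(a − bP) ⇒ bP(1+0.6) = 0.6·a.
P = 0.6·861/(14.2·1.6) ≈ 22.74.

22.74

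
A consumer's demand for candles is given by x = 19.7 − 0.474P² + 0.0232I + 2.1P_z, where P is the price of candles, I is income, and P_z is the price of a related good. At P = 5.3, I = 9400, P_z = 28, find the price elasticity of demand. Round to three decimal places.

At the given point, x = 19.7 − 0.474(5.3)² + 0.0232(9400) + 2.1(28) = 19.7 − 13.3147 + 218.08 + 58.8 = 283.2653.
∂x/∂P = −2·0.474·P = -5.0244, so E_p = -5.0244·(5.3/283.2653) ≈ -0.094.
|E_p| < 1: demand is inelastic.

-0.094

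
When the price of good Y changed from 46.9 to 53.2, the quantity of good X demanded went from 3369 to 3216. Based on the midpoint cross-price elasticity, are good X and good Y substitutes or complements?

complements

%ΔQ_x = (3216 − 3369)/[(3369+3216)/2] = -153/3292.5 ≈ -0.0465.
%ΔP_y = (53.2 − 46.9)/[(46.9+53.2)/2] ≈ 0.1259.
E_xy = -0.0465/0.1259 ≈ -0.369.
E_xy < 0, so the goods are complements.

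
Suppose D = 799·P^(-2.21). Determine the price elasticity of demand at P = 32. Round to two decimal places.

For a Cobb–Douglas (constant-elasticity) form D = A·P^α·…, the elasticity with respect to P equals the exponent α at every point.
Here the exponent on P is -2.21, so the price elasticity of demand is -2.21.

-2.21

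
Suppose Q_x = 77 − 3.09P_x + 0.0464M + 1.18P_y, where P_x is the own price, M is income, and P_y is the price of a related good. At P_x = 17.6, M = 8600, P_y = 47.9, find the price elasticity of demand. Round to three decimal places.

-0.114

Evaluating quantity at (P_x, M, P_y) gives Q_x = 77 − 3.09(17.6) + 0.0464(8600) + 1.18(47.9) = 77 − 54.384 + 399.04 + 56.522 = 478.178.
∂Q_x/∂P_x = −3.09, so E_p = (−3.09)·(17.6/478.178) ≈ -0.114.
|E_p| < 1: demand is inelastic.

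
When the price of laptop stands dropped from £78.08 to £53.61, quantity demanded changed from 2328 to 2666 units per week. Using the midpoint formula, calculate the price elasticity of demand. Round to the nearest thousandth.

%Δq = (2666 − 2328)/[(2328 + 2666)/2] = 338/2497 ≈ 0.1354.
%ΔP = (53.61 − 78.08)/[(78.08 + 53.61)/2] = -24.47/65.845 ≈ -0.3716.
Arc elasticity E = %Δq/%ΔP ≈ 0.1354/-0.3716 ≈ -0.364.
|E| < 1: demand is inelastic over this range.

-0.364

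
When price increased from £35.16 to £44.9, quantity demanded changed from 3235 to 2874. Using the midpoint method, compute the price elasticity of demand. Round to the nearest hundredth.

%ΔQ = (2874 − 3235)/[(3235 + 2874)/2] = -361/3054.5 ≈ -0.1182.
%ΔP = (44.9 − 35.16)/[(35.16 + 44.9)/2] = 9.74/40.03 ≈ 0.2433.
Arc elasticity E = %ΔQ/%ΔP ≈ -0.1182/0.2433 ≈ -0.49.
|E| < 1: demand is inelastic over this range.

-0.49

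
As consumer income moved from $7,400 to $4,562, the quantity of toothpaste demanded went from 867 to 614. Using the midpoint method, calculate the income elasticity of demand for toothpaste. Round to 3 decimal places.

%ΔQ = (614 − 867)/[(867+614)/2] = -253/740.5 ≈ -0.3417.
%ΔI = (4,562 − 7,400)/[(7,400+4,562)/2] = -2838/5981 ≈ -0.4745.
E_I = %ΔQ/%ΔI ≈ 0.720.
E_I ∈ (0,1): normal good (necessity).

0.720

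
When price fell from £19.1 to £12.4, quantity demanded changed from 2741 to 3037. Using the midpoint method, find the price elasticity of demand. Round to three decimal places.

-0.241

%Δq = (3037 − 2741)/[(2741 + 3037)/2] = 296/2889 ≈ 0.1025.
%ΔP = (12.4 − 19.1)/[(19.1 + 12.4)/2] = -6.7/15.75 ≈ -0.4254.
Arc elasticity E = %Δq/%ΔP ≈ 0.1025/-0.4254 ≈ -0.241.
|E| < 1: demand is inelastic over this range.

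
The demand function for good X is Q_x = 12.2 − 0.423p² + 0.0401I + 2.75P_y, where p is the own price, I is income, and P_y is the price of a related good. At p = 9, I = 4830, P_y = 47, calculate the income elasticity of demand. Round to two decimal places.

Substituting, Q_x = 12.2 − 0.423(9)² + 0.0401(4830) + 2.75(47) = 12.2 − 34.263 + 193.683 + 129.25 = 300.87.
∂Q_x/∂I = +0.0401, so E_I = 0.0401·(4830/300.87) ≈ 0.64.
E_I ∈ (0,1): normal good (necessity).

0.64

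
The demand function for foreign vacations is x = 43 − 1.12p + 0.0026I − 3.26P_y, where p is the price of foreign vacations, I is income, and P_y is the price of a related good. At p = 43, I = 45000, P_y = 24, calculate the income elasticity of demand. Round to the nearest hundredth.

Substituting, x = 43 − 1.12(43) + 0.0026(45000) − 3.26(24) = 43 − 48.16 + 117 − 78.24 = 33.6.
∂x/∂I = +0.0026, so E_I = 0.0026·(45000/33.6) ≈ 3.48.
E_I > 1: normal good (luxury).

3.48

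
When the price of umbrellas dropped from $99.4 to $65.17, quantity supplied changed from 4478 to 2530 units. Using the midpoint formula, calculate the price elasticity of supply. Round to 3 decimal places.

%Δq = (2530 − 4478)/[(4478 + 2530)/2] = -1948/3504 ≈ -0.5559.
%Δp = (65.17 − 99.4)/[(99.4 + 65.17)/2] = -34.23/82.285 ≈ -0.4160.
Arc elasticity E = %Δq/%Δp ≈ -0.5559/-0.4160 ≈ 1.336.
|E| > 1: supply is elastic over this range.

1.336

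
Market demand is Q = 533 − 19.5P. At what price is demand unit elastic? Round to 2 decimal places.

13.67

For linear demand Q = a − bP, E = −bP/(a − bP). |E| = 1 ⇒ bP = a − bP ⇒ P = a/(2b).
P = 533/(2·19.5) ≈ 13.67.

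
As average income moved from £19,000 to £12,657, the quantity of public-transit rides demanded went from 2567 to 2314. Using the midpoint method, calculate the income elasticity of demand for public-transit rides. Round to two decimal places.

%ΔQ = (2314 − 2567)/[(2567+2314)/2] = -253/2440.5 ≈ -0.1037.
%ΔY = (12,657 − 19,000)/[(19,000+12,657)/2] = -6343/15828.5 ≈ -0.4007.
E_I = %ΔQ/%ΔY ≈ 0.26.
E_I ∈ (0,1): normal good (necessity).

0.26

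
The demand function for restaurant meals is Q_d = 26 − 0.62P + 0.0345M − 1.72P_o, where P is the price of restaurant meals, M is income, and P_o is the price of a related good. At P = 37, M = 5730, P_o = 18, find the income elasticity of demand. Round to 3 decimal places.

1.164

At the given point, Q_d = 26 − 0.62(37) + 0.0345(5730) − 1.72(18) = 26 − 22.94 + 197.685 − 30.96 = 169.785.
∂Q_d/∂M = +0.0345, so E_I = 0.0345·(5730/169.785) ≈ 1.164.
E_I > 1: normal good (luxury).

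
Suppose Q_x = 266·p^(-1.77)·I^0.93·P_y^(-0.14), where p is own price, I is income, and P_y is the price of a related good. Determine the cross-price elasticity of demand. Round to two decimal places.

For a Cobb–Douglas (constant-elasticity) form Q_x = A·P_y^α·…, the elasticity with respect to P_y equals the exponent α at every point.
Here the exponent on P_y is -0.14, so the cross-price elasticity of demand is -0.14.

-0.14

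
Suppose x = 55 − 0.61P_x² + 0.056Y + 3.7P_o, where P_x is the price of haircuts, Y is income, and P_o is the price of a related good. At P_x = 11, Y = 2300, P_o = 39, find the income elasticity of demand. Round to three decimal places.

0.507

Evaluating quantity at (P_x, Y, P_o) gives x = 55 − 0.61(11)² + 0.056(2300) + 3.7(39) = 55 − 73.81 + 128.8 + 144.3 = 254.29.
∂x/∂Y = +0.056, so E_I = 0.056·(2300/254.29) ≈ 0.507.
E_I ∈ (0,1): normal good (necessity).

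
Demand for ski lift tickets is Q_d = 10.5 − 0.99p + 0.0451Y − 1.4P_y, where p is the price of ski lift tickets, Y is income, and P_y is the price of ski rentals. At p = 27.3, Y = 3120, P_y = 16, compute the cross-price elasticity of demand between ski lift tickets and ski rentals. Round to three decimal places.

-0.220

First evaluate Q_d: 10.5 − 0.99(27.3) + 0.0451(3120) − 1.4(16) = 10.5 − 27.027 + 140.712 − 22.4 = 101.785.
∂Q_d/∂P_y = −1.4, so E_xy = -1.4·(16/101.785) ≈ -0.220.
E_xy < 0: the goods are complements.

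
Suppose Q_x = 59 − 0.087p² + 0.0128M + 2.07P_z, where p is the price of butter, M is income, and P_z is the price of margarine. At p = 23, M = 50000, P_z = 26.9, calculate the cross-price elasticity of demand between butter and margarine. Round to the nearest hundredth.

0.08

Substituting, Q_x = 59 − 0.087(23)² + 0.0128(50000) + 2.07(26.9) = 59 − 46.023 + 640 + 55.683 = 708.66.
∂Q_x/∂P_z = +2.07, so E_xy = 2.07·(26.9/708.66) ≈ 0.08.
E_xy > 0: the goods are substitutes.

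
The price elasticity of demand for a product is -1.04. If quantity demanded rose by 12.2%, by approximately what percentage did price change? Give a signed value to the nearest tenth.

%ΔQ ≈ E × %ΔP ⇒ %ΔP = %ΔQ / E = (12.2%)/(-1.04) ≈ -11.7%.

-11.7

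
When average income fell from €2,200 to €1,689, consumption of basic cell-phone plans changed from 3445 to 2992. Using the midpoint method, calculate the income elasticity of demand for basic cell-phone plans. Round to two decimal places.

0.54

%ΔQ = (2992 − 3445)/[(3445+2992)/2] = -453/3218.5 ≈ -0.1407.
%ΔI = (1,689 − 2,200)/[(2,200+1,689)/2] = -511/1944.5 ≈ -0.2628.
E_I = %ΔQ/%ΔI ≈ 0.54.
E_I ∈ (0,1): normal good (necessity).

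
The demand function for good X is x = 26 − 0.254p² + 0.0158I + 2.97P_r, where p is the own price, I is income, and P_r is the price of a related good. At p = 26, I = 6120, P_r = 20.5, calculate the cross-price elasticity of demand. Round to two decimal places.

5.13

x = 26 − 0.254(26)² + 0.0158(6120) + 2.97(20.5) = 26 − 171.704 + 96.696 + 60.885 = 11.877.
∂x/∂P_r = +2.97, so E_xy = 2.97·(20.5/11.877) ≈ 5.13.
E_xy > 0: the goods are substitutes.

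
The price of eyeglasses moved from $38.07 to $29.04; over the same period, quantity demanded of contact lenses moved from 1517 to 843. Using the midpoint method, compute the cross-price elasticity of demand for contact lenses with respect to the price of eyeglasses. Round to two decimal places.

2.12

%ΔQ_x = (843 − 1517)/[(1517+843)/2] = -674/1180 ≈ -0.5712.
%ΔP_y = (29.04 − 38.07)/[(38.07+29.04)/2] ≈ -0.2691.
E_xy = -0.5712/-0.2691 ≈ 2.12.
E_xy > 0, so contact lenses and eyeglasses are substitutes.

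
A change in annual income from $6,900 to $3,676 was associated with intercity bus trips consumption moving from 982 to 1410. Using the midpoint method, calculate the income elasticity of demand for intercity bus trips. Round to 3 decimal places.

-0.587

%ΔQ = (1410 − 982)/[(982+1410)/2] = 428/1196 ≈ 0.3579.
%ΔM = (3,676 − 6,900)/[(6,900+3,676)/2] = -3224/5288 ≈ -0.6097.
E_I = %ΔQ/%ΔM ≈ -0.587.
E_I < 0: inferior good.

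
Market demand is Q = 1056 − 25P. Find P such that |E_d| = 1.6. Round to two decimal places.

25.99

Set −bP/(a − bP) = −1.6 ⇒ bP = 1.6(a − bP) ⇒ bP(1+1.6) = 1.6·a.
P = 1.6·1056/(25·2.6) ≈ 25.99.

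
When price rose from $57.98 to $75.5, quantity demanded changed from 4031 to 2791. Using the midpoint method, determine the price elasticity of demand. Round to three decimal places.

-1.385

%ΔQ = (2791 − 4031)/[(4031 + 2791)/2] = -1240/3411 ≈ -0.3635.
%ΔP = (75.5 − 57.98)/[(57.98 + 75.5)/2] = 17.52/66.74 ≈ 0.2625.
Arc elasticity E = %ΔQ/%ΔP ≈ -0.3635/0.2625 ≈ -1.385.
|E| > 1: demand is elastic over this range.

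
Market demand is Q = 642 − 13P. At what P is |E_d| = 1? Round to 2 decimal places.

24.69

For linear demand Q = a − bP, E = −bP/(a − bP). |E| = 1 ⇒ bP = a − bP ⇒ P = a/(2b).
P = 642/(2·13) ≈ 24.69.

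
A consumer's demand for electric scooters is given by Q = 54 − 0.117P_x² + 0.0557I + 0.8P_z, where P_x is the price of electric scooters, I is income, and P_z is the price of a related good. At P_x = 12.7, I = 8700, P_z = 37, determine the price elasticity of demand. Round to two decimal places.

-0.07

Evaluating quantity at (P_x, I, P_z) gives Q = 54 − 0.117(12.7)² + 0.0557(8700) + 0.8(37) = 54 − 18.8709 + 484.59 + 29.6 = 549.3191.
∂Q/∂P_x = −2·0.117·P_x = -2.9718, so E_p = -2.9718·(12.7/549.3191) ≈ -0.07.
|E_p| < 1: demand is inelastic.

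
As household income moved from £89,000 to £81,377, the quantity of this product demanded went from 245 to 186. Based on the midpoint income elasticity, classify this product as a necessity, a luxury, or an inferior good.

%ΔQ = (186 − 245)/[(245+186)/2] = -59/215.5 ≈ -0.2738.
%ΔY = (81,377 − 89,000)/[(89,000+81,377)/2] = -7623/85188.5 ≈ -0.0895.
E_I = %ΔQ/%ΔY ≈ 3.060.
E_I > 1: normal good (luxury).

luxury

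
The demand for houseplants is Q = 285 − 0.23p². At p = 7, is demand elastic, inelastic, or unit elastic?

At p = 7, Q = 273.73.
dQ/dp = −2·0.23·p = −3.22.
Point elasticity E = (dQ/dp)·(p/Q) = -3.22 × 7/273.73 ≈ -0.082.
|E| ≈ 0.082 < 1, so demand is inelastic.

inelastic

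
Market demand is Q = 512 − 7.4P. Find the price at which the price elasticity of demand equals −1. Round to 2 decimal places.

For linear demand Q = a − bP, E = −bP/(a − bP). |E| = 1 ⇒ bP = a − bP ⇒ P = a/(2b).
P = 512/(2·7.4) ≈ 34.59.

34.59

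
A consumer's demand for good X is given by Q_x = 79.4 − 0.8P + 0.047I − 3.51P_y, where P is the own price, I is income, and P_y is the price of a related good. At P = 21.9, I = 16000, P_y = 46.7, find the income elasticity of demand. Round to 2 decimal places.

1.16

Substituting, Q_x = 79.4 − 0.8(21.9) + 0.047(16000) − 3.51(46.7) = 79.4 − 17.52 + 752 − 163.917 = 649.963.
∂Q_x/∂I = +0.047, so E_I = 0.047·(16000/649.963) ≈ 1.16.
E_I > 1: normal good (luxury).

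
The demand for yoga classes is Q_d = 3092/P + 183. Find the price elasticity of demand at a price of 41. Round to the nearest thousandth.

At P = 41, Q_d = 258.4146.
dQ_d/dP = −3092/P² = −1.8394.
Point elasticity E = (dQ_d/dP)·(P/Q_d) = -1.8394 × 41/258.4146 ≈ -0.292.
|E| < 1, so demand is inelastic at this price.

-0.292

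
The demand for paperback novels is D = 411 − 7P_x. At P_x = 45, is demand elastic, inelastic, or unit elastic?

At P_x = 45, D = 96.
dD/dP_x = −7.
Point elasticity E = (dD/dP_x)·(P_x/D) = -7 × 45/96 ≈ -3.281.
|E| ≈ 3.281 > 1, so demand is elastic.

elastic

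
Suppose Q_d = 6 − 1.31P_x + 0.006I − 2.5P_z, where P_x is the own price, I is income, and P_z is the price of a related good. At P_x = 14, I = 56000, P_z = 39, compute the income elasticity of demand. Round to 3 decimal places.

1.486

Substituting, Q_d = 6 − 1.31(14) + 0.006(56000) − 2.5(39) = 6 − 18.34 + 336 − 97.5 = 226.16.
∂Q_d/∂I = +0.006, so E_I = 0.006·(56000/226.16) ≈ 1.486.
E_I > 1: normal good (luxury).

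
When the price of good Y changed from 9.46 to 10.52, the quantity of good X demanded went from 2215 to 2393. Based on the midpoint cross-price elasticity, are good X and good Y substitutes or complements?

substitutes

%ΔQ_x = (2393 − 2215)/[(2215+2393)/2] = 178/2304 ≈ 0.0773.
%ΔP_y = (10.52 − 9.46)/[(9.46+10.52)/2] ≈ 0.1061.
E_xy = 0.0773/0.1061 ≈ 0.728.
E_xy > 0, so the goods are substitutes.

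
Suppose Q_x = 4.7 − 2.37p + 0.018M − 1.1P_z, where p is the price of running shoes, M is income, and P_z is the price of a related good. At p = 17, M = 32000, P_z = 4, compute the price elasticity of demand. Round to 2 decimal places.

-0.08

Substituting, Q_x = 4.7 − 2.37(17) + 0.018(32000) − 1.1(4) = 4.7 − 40.29 + 576 − 4.4 = 536.01.
∂Q_x/∂p = −2.37, so E_p = (−2.37)·(17/536.01) ≈ -0.08.
|E_p| < 1: demand is inelastic.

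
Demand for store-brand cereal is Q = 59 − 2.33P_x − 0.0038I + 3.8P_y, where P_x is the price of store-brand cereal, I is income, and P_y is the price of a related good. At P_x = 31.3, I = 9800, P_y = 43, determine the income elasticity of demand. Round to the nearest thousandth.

-0.332

Evaluating quantity at (P_x, I, P_y) gives Q = 59 − 2.33(31.3) − 0.0038(9800) + 3.8(43) = 59 − 72.929 − 37.24 + 163.4 = 112.231.
∂Q/∂I = −0.0038, so E_I = -0.0038·(9800/112.231) ≈ -0.332.
E_I < 0: inferior good.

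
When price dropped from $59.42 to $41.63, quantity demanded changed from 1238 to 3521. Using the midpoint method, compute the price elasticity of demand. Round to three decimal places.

%ΔQ = (3521 − 1238)/[(1238 + 3521)/2] = 2283/2379.5 ≈ 0.9594.
%Δp = (41.63 − 59.42)/[(59.42 + 41.63)/2] = -17.79/50.525 ≈ -0.3521.
Arc elasticity E = %ΔQ/%Δp ≈ 0.9594/-0.3521 ≈ -2.725.
|E| > 1: demand is elastic over this range.

-2.725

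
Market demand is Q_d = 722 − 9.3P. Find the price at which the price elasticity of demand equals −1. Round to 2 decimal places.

For linear demand Q_d = a − bP, E = −bP/(a − bP). |E| = 1 ⇒ bP = a − bP ⇒ P = a/(2b).
P = 722/(2·9.3) ≈ 38.82.

38.82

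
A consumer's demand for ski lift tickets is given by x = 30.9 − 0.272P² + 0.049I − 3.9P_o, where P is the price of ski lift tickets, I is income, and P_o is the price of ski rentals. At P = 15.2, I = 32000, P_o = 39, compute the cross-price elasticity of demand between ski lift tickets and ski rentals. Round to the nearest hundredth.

Evaluating quantity at (P, I, P_o) gives x = 30.9 − 0.272(15.2)² + 0.049(32000) − 3.9(39) = 30.9 − 62.8429 + 1568 − 152.1 = 1383.9571.
∂x/∂P_o = −3.9, so E_xy = -3.9·(39/1383.9571) ≈ -0.11.
E_xy < 0: the goods are complements.

-0.11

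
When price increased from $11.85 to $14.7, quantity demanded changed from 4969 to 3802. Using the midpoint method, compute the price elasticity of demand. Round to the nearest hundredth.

%ΔQ = (3802 − 4969)/[(4969 + 3802)/2] = -1167/4385.5 ≈ -0.2661.
%ΔP = (14.7 − 11.85)/[(11.85 + 14.7)/2] = 2.85/13.275 ≈ 0.2147.
Arc elasticity E = %ΔQ/%ΔP ≈ -0.2661/0.2147 ≈ -1.24.
|E| > 1: demand is elastic over this range.

-1.24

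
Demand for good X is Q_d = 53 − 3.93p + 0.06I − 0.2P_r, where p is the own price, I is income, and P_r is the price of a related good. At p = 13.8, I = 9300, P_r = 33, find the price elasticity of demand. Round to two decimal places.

-0.10

Q_d = 53 − 3.93(13.8) + 0.06(9300) − 0.2(33) = 53 − 54.234 + 558 − 6.6 = 550.166.
∂Q_d/∂p = −3.93, so E_p = (−3.93)·(13.8/550.166) ≈ -0.10.
|E_p| < 1: demand is inelastic.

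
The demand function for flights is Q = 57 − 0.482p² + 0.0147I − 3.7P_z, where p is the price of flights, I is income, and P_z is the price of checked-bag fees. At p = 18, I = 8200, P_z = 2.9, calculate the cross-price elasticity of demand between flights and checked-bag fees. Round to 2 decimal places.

-1.01

First evaluate Q: 57 − 0.482(18)² + 0.0147(8200) − 3.7(2.9) = 57 − 156.168 + 120.54 − 10.73 = 10.642.
∂Q/∂P_z = −3.7, so E_xy = -3.7·(2.9/10.642) ≈ -1.01.
E_xy < 0: the goods are complements.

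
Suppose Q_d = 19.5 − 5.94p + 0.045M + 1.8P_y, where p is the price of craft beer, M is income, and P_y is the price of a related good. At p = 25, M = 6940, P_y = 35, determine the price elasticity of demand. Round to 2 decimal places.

Evaluating quantity at (p, M, P_y) gives Q_d = 19.5 − 5.94(25) + 0.045(6940) + 1.8(35) = 19.5 − 148.5 + 312.3 + 63 = 246.3.
∂Q_d/∂p = −5.94, so E_p = (−5.94)·(25/246.3) ≈ -0.60.
|E_p| < 1: demand is inelastic.

-0.60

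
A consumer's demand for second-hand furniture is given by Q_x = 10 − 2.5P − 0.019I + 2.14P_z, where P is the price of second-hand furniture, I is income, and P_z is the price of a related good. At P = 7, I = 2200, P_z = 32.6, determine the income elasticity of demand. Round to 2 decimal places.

At the given point, Q_x = 10 − 2.5(7) − 0.019(2200) + 2.14(32.6) = 10 − 17.5 − 41.8 + 69.764 = 20.464.
∂Q_x/∂I = −0.019, so E_I = -0.019·(2200/20.464) ≈ -2.04.
E_I < 0: inferior good.

-2.04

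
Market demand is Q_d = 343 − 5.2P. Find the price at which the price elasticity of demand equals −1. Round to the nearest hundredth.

For linear demand Q_d = a − bP, E = −bP/(a − bP). |E| = 1 ⇒ bP = a − bP ⇒ P = a/(2b).
P = 343/(2·5.2) ≈ 32.98.

32.98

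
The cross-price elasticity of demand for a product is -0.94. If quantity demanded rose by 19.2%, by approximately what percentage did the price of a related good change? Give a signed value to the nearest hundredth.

%ΔQ ≈ E × %ΔP_y ⇒ %ΔP_y = %ΔQ / E = (19.2%)/(-0.94) ≈ -20.43%.

-20.43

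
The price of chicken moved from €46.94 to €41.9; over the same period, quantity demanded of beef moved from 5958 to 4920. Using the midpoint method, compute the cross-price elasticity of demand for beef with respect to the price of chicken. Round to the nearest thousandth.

%ΔQ_x = (4920 − 5958)/[(5958+4920)/2] = -1038/5439 ≈ -0.1908.
%ΔP_y = (41.9 − 46.94)/[(46.94+41.9)/2] ≈ -0.1135.
E_xy = -0.1908/-0.1135 ≈ 1.682.
E_xy > 0, so beef and chicken are substitutes.

1.682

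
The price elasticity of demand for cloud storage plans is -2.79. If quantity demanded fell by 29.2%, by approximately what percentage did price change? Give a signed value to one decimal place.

%ΔQ ≈ E × %ΔP ⇒ %ΔP = %ΔQ / E = (-29.2%)/(-2.79) ≈ 10.5%.

10.5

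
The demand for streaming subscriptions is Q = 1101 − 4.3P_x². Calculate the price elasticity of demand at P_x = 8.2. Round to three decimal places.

At P_x = 8.2, Q = 811.868.
dQ/dP_x = −2·4.3·P_x = −70.52.
Point elasticity E = (dQ/dP_x)·(P_x/Q) = -70.52 × 8.2/811.868 ≈ -0.712.
|E| < 1, so demand is inelastic at this price.

-0.712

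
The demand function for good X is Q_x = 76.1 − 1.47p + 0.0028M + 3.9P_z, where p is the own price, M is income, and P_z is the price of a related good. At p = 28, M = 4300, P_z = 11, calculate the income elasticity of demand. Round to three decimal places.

0.134

Evaluating quantity at (p, M, P_z) gives Q_x = 76.1 − 1.47(28) + 0.0028(4300) + 3.9(11) = 76.1 − 41.16 + 12.04 + 42.9 = 89.88.
∂Q_x/∂M = +0.0028, so E_I = 0.0028·(4300/89.88) ≈ 0.134.
E_I ∈ (0,1): normal good (necessity).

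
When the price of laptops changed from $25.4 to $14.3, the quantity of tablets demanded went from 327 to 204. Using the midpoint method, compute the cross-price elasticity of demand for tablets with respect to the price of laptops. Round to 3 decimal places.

0.828

%ΔQ_x = (204 − 327)/[(327+204)/2] = -123/265.5 ≈ -0.4633.
%ΔP_y = (14.3 − 25.4)/[(25.4+14.3)/2] ≈ -0.5592.
E_xy = -0.4633/-0.5592 ≈ 0.828.
E_xy > 0, so tablets and laptops are substitutes.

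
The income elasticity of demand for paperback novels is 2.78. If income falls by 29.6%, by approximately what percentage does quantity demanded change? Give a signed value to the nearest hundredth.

%ΔQ ≈ E × %ΔI = (2.78) × (-29.6%) ≈ -82.29%.

-82.29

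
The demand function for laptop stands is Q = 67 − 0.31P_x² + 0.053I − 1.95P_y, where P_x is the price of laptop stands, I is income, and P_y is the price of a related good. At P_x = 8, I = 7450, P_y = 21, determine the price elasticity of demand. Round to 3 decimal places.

Substituting, Q = 67 − 0.31(8)² + 0.053(7450) − 1.95(21) = 67 − 19.84 + 394.85 − 40.95 = 401.06.
∂Q/∂P_x = −2·0.31·P_x = -4.96, so E_p = -4.96·(8/401.06) ≈ -0.099.
|E_p| < 1: demand is inelastic.

-0.099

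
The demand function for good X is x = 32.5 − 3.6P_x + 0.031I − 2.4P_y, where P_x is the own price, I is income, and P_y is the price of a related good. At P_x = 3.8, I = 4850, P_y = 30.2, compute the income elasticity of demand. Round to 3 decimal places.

First evaluate x: 32.5 − 3.6(3.8) + 0.031(4850) − 2.4(30.2) = 32.5 − 13.68 + 150.35 − 72.48 = 96.69.
∂x/∂I = +0.031, so E_I = 0.031·(4850/96.69) ≈ 1.555.
E_I > 1: normal good (luxury).

1.555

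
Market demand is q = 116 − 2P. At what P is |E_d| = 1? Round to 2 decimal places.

For linear demand q = a − bP, E = −bP/(a − bP). |E| = 1 ⇒ bP = a − bP ⇒ P = a/(2b).
P = 116/(2·2) = 29.00.

29.00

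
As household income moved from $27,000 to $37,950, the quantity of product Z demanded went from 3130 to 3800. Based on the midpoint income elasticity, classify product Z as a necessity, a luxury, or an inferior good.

%ΔQ = (3800 − 3130)/[(3130+3800)/2] = 670/3465 ≈ 0.1934.
%ΔM = (37,950 − 27,000)/[(27,000+37,950)/2] = 10950/32475 ≈ 0.3372.
E_I = %ΔQ/%ΔM ≈ 0.573.
E_I ∈ (0,1): normal good (necessity).

necessity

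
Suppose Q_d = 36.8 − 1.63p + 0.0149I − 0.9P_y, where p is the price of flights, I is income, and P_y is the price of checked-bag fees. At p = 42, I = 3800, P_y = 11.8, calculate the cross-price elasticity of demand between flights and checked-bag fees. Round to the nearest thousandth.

At the given point, Q_d = 36.8 − 1.63(42) + 0.0149(3800) − 0.9(11.8) = 36.8 − 68.46 + 56.62 − 10.62 = 14.34.
∂Q_d/∂P_y = −0.9, so E_xy = -0.9·(11.8/14.34) ≈ -0.741.
E_xy < 0: the goods are complements.

-0.741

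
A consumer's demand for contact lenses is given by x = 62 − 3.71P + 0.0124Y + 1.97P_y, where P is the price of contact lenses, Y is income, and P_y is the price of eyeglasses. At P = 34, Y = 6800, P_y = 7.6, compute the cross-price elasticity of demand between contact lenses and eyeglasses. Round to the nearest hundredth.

0.43

First evaluate x: 62 − 3.71(34) + 0.0124(6800) + 1.97(7.6) = 62 − 126.14 + 84.32 + 14.972 = 35.152.
∂x/∂P_y = +1.97, so E_xy = 1.97·(7.6/35.152) ≈ 0.43.
E_xy > 0: the goods are substitutes.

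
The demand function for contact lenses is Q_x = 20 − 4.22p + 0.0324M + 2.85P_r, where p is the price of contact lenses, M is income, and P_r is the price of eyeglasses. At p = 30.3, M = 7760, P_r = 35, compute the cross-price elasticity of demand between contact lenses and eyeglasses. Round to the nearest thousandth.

0.410

First evaluate Q_x: 20 − 4.22(30.3) + 0.0324(7760) + 2.85(35) = 20 − 127.866 + 251.424 + 99.75 = 243.308.
∂Q_x/∂P_r = +2.85, so E_xy = 2.85·(35/243.308) ≈ 0.410.
E_xy > 0: the goods are substitutes.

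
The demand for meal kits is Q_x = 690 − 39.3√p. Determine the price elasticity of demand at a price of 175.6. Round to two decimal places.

-1.54

At p = 175.6, Q_x = 169.2194.
dQ_x/dp = −39.3/(2√p) = −39.3/(2·13.2514).
Point elasticity E = (dQ_x/dp)·(p/Q_x) = -1.4829 × 175.6/169.2194 ≈ -1.54.
|E| > 1, so demand is elastic at this price.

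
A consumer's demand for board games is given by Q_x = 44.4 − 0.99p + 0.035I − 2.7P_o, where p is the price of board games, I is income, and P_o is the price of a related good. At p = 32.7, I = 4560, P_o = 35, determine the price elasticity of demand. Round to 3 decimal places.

-0.420

At the given point, Q_x = 44.4 − 0.99(32.7) + 0.035(4560) − 2.7(35) = 44.4 − 32.373 + 159.6 − 94.5 = 77.127.
∂Q_x/∂p = −0.99, so E_p = (−0.99)·(32.7/77.127) ≈ -0.420.
|E_p| < 1: demand is inelastic.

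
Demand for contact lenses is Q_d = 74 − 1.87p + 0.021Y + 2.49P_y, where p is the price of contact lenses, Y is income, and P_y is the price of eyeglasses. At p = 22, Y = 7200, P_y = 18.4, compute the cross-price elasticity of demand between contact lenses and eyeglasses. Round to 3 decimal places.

Q_d = 74 − 1.87(22) + 0.021(7200) + 2.49(18.4) = 74 − 41.14 + 151.2 + 45.816 = 229.876.
∂Q_d/∂P_y = +2.49, so E_xy = 2.49·(18.4/229.876) ≈ 0.199.
E_xy > 0: the goods are substitutes.

0.199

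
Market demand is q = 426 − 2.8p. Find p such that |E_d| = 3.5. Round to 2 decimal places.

Set −bp/(a − bp) = −3.5 ⇒ bp = 3.5(a − bp) ⇒ bp(1+3.5) = 3.5·a.
p = 3.5·426/(2.8·4.5) ≈ 118.33.

118.33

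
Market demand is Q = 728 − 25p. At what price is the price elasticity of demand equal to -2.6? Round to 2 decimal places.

21.03

Set −bp/(a − bp) = −2.6 ⇒ bp = 2.6(a − bp) ⇒ bp(1+2.6) = 2.6·a.
p = 2.6·728/(25·3.6) ≈ 21.03.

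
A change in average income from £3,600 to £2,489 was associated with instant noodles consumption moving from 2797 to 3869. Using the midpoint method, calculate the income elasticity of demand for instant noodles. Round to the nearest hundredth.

%ΔQ = (3869 − 2797)/[(2797+3869)/2] = 1072/3333 ≈ 0.3216.
%ΔY = (2,489 − 3,600)/[(3,600+2,489)/2] = -1111/3044.5 ≈ -0.3649.
E_I = %ΔQ/%ΔY ≈ -0.88.
E_I < 0: inferior good.

-0.88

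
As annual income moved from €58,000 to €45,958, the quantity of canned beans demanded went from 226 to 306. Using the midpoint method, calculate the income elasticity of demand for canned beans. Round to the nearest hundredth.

-1.30

%ΔQ = (306 − 226)/[(226+306)/2] = 80/266 ≈ 0.3008.
%ΔM = (45,958 − 58,000)/[(58,000+45,958)/2] = -12042/51979 ≈ -0.2317.
E_I = %ΔQ/%ΔM ≈ -1.30.
E_I < 0: inferior good.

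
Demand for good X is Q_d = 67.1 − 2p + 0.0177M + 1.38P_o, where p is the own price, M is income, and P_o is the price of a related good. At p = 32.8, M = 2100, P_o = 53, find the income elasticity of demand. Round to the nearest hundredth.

0.33

Substituting, Q_d = 67.1 − 2(32.8) + 0.0177(2100) + 1.38(53) = 67.1 − 65.6 + 37.17 + 73.14 = 111.81.
∂Q_d/∂M = +0.0177, so E_I = 0.0177·(2100/111.81) ≈ 0.33.
E_I ∈ (0,1): normal good (necessity).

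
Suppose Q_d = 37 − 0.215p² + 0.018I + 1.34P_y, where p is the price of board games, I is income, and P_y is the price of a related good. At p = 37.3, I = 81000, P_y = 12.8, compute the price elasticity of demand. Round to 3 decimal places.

-0.493

Q_d = 37 − 0.215(37.3)² + 0.018(81000) + 1.34(12.8) = 37 − 299.1274 + 1458 + 17.152 = 1213.0247.
∂Q_d/∂p = −2·0.215·p = -16.039, so E_p = -16.039·(37.3/1213.0247) ≈ -0.493.
|E_p| < 1: demand is inelastic.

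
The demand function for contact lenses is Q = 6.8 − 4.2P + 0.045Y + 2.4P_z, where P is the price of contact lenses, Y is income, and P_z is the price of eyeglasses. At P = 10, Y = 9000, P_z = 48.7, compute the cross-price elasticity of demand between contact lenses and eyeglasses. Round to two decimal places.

0.24

Evaluating quantity at (P, Y, P_z) gives Q = 6.8 − 4.2(10) + 0.045(9000) + 2.4(48.7) = 6.8 − 42 + 405 + 116.88 = 486.68.
∂Q/∂P_z = +2.4, so E_xy = 2.4·(48.7/486.68) ≈ 0.24.
E_xy > 0: the goods are substitutes.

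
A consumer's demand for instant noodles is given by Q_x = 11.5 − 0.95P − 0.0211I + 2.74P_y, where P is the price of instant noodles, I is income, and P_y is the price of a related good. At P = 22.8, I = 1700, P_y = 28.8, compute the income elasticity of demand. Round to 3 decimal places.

-1.091

Evaluating quantity at (P, I, P_y) gives Q_x = 11.5 − 0.95(22.8) − 0.0211(1700) + 2.74(28.8) = 11.5 − 21.66 − 35.87 + 78.912 = 32.882.
∂Q_x/∂I = −0.0211, so E_I = -0.0211·(1700/32.882) ≈ -1.091.
E_I < 0: inferior good.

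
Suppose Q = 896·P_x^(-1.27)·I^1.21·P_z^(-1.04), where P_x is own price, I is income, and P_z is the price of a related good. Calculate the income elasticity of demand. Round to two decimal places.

For a Cobb–Douglas (constant-elasticity) form Q = A·I^α·…, the elasticity with respect to I equals the exponent α at every point.
Here the exponent on I is 1.21, so the income elasticity of demand is 1.21.

1.21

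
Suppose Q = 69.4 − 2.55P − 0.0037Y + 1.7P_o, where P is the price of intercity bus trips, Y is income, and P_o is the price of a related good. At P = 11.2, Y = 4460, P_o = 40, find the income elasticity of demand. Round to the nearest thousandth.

-0.179

First evaluate Q: 69.4 − 2.55(11.2) − 0.0037(4460) + 1.7(40) = 69.4 − 28.56 − 16.502 + 68 = 92.338.
∂Q/∂Y = −0.0037, so E_I = -0.0037·(4460/92.338) ≈ -0.179.
E_I < 0: inferior good.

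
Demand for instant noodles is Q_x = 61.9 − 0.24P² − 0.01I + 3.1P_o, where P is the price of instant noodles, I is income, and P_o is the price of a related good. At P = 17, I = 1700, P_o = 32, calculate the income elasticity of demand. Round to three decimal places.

-0.227

Substituting, Q_x = 61.9 − 0.24(17)² − 0.01(1700) + 3.1(32) = 61.9 − 69.36 − 17 + 99.2 = 74.74.
∂Q_x/∂I = −0.01, so E_I = -0.01·(1700/74.74) ≈ -0.227.
E_I < 0: inferior good.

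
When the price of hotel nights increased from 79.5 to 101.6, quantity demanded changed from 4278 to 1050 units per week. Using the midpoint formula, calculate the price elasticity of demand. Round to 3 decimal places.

-4.965

%ΔQ = (1050 − 4278)/[(4278 + 1050)/2] = -3228/2664 ≈ -1.2117.
%ΔP = (101.6 − 79.5)/[(79.5 + 101.6)/2] = 22.1/90.55 ≈ 0.2441.
Arc elasticity E = %ΔQ/%ΔP ≈ -1.2117/0.2441 ≈ -4.965.
|E| > 1: demand is elastic over this range.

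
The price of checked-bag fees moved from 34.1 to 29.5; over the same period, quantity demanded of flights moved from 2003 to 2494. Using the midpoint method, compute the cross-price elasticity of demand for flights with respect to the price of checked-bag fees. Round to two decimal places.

-1.51

%ΔQ_x = (2494 − 2003)/[(2003+2494)/2] = 491/2248.5 ≈ 0.2184.
%ΔP_y = (29.5 − 34.1)/[(34.1+29.5)/2] ≈ -0.1447.
E_xy = 0.2184/-0.1447 ≈ -1.51.
E_xy < 0, so flights and checked-bag fees are complements.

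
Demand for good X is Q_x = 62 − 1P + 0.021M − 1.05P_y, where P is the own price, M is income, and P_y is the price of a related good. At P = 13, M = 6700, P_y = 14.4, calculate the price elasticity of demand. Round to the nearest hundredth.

-0.07

Evaluating quantity at (P, M, P_y) gives Q_x = 62 − 1(13) + 0.021(6700) − 1.05(14.4) = 62 − 13 + 140.7 − 15.12 = 174.58.
∂Q_x/∂P = −1, so E_p = (−1)·(13/174.58) ≈ -0.07.
|E_p| < 1: demand is inelastic.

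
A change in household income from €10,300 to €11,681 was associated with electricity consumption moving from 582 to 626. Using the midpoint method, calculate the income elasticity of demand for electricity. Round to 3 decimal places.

%ΔQ = (626 − 582)/[(582+626)/2] = 44/604 ≈ 0.0728.
%ΔI = (11,681 − 10,300)/[(10,300+11,681)/2] = 1381/10990.5 ≈ 0.1257.
E_I = %ΔQ/%ΔI ≈ 0.580.
E_I ∈ (0,1): normal good (necessity).

0.580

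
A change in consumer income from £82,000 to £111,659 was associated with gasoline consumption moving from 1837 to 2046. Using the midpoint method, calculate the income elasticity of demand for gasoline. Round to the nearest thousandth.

%ΔQ = (2046 − 1837)/[(1837+2046)/2] = 209/1941.5 ≈ 0.1076.
%ΔY = (111,659 − 82,000)/[(82,000+111,659)/2] = 29659/96829.5 ≈ 0.3063.
E_I = %ΔQ/%ΔY ≈ 0.351.
E_I ∈ (0,1): normal good (necessity).

0.351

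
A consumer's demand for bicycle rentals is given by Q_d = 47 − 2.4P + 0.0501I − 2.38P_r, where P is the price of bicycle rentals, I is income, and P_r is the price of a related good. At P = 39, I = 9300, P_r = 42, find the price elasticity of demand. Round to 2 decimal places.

-0.29

Substituting, Q_d = 47 − 2.4(39) + 0.0501(9300) − 2.38(42) = 47 − 93.6 + 465.93 − 99.96 = 319.37.
∂Q_d/∂P = −2.4, so E_p = (−2.4)·(39/319.37) ≈ -0.29.
|E_p| < 1: demand is inelastic.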